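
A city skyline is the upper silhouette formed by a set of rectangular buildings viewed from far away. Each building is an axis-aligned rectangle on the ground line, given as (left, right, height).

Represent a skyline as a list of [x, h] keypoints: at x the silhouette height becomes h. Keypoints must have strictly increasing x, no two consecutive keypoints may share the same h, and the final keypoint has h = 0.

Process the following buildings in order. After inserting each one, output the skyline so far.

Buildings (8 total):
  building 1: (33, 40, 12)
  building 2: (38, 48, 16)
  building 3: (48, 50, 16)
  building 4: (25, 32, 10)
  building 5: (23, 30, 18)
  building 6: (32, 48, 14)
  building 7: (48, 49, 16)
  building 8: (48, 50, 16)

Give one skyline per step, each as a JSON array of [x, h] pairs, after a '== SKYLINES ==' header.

== SKYLINES ==
[[33,12],[40,0]]
[[33,12],[38,16],[48,0]]
[[33,12],[38,16],[50,0]]
[[25,10],[32,0],[33,12],[38,16],[50,0]]
[[23,18],[30,10],[32,0],[33,12],[38,16],[50,0]]
[[23,18],[30,10],[32,14],[38,16],[50,0]]
[[23,18],[30,10],[32,14],[38,16],[50,0]]
[[23,18],[30,10],[32,14],[38,16],[50,0]]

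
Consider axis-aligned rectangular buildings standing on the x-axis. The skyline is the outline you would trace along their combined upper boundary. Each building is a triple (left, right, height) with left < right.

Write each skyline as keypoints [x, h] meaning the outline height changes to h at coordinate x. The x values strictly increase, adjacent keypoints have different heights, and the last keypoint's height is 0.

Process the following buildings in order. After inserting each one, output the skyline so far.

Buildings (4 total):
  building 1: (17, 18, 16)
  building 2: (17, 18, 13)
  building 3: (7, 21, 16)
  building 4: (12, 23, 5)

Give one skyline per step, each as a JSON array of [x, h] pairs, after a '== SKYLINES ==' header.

== SKYLINES ==
[[17,16],[18,0]]
[[17,16],[18,0]]
[[7,16],[21,0]]
[[7,16],[21,5],[23,0]]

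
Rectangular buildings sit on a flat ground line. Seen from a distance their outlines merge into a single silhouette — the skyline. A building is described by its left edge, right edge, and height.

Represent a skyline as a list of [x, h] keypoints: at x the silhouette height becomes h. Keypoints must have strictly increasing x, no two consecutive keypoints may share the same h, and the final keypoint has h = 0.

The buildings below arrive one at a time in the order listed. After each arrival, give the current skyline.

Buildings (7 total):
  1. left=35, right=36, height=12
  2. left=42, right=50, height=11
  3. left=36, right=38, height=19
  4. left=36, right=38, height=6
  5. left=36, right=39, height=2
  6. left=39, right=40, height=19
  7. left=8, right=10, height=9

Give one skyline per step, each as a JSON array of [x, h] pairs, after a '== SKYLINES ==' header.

== SKYLINES ==
[[35,12],[36,0]]
[[35,12],[36,0],[42,11],[50,0]]
[[35,12],[36,19],[38,0],[42,11],[50,0]]
[[35,12],[36,19],[38,0],[42,11],[50,0]]
[[35,12],[36,19],[38,2],[39,0],[42,11],[50,0]]
[[35,12],[36,19],[38,2],[39,19],[40,0],[42,11],[50,0]]
[[8,9],[10,0],[35,12],[36,19],[38,2],[39,19],[40,0],[42,11],[50,0]]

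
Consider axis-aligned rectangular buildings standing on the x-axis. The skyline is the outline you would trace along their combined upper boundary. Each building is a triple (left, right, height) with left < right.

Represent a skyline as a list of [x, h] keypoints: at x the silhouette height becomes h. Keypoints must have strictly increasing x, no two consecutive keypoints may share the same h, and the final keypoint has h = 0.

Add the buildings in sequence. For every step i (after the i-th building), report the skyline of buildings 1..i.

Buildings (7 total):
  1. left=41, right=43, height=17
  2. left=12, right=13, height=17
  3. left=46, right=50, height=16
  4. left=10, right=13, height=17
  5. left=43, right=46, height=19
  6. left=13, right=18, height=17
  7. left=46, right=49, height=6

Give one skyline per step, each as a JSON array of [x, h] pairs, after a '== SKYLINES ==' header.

== SKYLINES ==
[[41,17],[43,0]]
[[12,17],[13,0],[41,17],[43,0]]
[[12,17],[13,0],[41,17],[43,0],[46,16],[50,0]]
[[10,17],[13,0],[41,17],[43,0],[46,16],[50,0]]
[[10,17],[13,0],[41,17],[43,19],[46,16],[50,0]]
[[10,17],[18,0],[41,17],[43,19],[46,16],[50,0]]
[[10,17],[18,0],[41,17],[43,19],[46,16],[50,0]]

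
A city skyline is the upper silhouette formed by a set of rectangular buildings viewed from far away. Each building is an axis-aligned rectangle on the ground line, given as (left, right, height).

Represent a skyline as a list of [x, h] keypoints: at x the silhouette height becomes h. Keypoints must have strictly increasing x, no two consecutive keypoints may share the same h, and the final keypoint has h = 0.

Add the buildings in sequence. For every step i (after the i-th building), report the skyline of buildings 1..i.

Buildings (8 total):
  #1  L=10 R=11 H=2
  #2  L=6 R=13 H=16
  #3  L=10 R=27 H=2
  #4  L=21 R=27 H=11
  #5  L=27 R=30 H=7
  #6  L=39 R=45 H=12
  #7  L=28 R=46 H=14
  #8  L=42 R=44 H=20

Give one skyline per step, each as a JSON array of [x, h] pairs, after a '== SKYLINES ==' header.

== SKYLINES ==
[[10,2],[11,0]]
[[6,16],[13,0]]
[[6,16],[13,2],[27,0]]
[[6,16],[13,2],[21,11],[27,0]]
[[6,16],[13,2],[21,11],[27,7],[30,0]]
[[6,16],[13,2],[21,11],[27,7],[30,0],[39,12],[45,0]]
[[6,16],[13,2],[21,11],[27,7],[28,14],[46,0]]
[[6,16],[13,2],[21,11],[27,7],[28,14],[42,20],[44,14],[46,0]]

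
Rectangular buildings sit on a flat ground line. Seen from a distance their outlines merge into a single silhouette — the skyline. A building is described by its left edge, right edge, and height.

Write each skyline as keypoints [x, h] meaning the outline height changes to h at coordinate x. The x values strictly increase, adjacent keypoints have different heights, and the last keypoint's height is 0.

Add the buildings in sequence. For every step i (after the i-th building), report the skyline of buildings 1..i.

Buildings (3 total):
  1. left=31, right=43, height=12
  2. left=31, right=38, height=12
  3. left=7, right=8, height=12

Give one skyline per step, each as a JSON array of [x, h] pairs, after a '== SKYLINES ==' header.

== SKYLINES ==
[[31,12],[43,0]]
[[31,12],[43,0]]
[[7,12],[8,0],[31,12],[43,0]]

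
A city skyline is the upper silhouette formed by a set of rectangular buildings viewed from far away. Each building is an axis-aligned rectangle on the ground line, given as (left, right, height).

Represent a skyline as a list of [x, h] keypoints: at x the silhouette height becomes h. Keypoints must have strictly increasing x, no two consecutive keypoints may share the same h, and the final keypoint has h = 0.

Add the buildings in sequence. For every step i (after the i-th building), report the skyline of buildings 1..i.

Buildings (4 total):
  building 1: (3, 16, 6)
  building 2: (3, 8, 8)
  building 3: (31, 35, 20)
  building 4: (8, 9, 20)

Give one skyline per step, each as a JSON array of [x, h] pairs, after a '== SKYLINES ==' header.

== SKYLINES ==
[[3,6],[16,0]]
[[3,8],[8,6],[16,0]]
[[3,8],[8,6],[16,0],[31,20],[35,0]]
[[3,8],[8,20],[9,6],[16,0],[31,20],[35,0]]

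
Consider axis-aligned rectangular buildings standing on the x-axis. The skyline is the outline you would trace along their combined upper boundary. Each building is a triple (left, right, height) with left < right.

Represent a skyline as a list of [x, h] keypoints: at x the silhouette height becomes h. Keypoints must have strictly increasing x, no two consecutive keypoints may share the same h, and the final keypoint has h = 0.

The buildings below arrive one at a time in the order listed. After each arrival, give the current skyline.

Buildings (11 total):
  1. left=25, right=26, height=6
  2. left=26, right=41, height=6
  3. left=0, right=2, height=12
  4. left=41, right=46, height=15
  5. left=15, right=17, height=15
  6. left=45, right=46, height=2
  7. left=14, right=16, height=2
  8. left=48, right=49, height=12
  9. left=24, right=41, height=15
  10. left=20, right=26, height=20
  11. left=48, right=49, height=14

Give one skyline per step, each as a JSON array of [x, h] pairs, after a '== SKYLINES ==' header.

== SKYLINES ==
[[25,6],[26,0]]
[[25,6],[41,0]]
[[0,12],[2,0],[25,6],[41,0]]
[[0,12],[2,0],[25,6],[41,15],[46,0]]
[[0,12],[2,0],[15,15],[17,0],[25,6],[41,15],[46,0]]
[[0,12],[2,0],[15,15],[17,0],[25,6],[41,15],[46,0]]
[[0,12],[2,0],[14,2],[15,15],[17,0],[25,6],[41,15],[46,0]]
[[0,12],[2,0],[14,2],[15,15],[17,0],[25,6],[41,15],[46,0],[48,12],[49,0]]
[[0,12],[2,0],[14,2],[15,15],[17,0],[24,15],[46,0],[48,12],[49,0]]
[[0,12],[2,0],[14,2],[15,15],[17,0],[20,20],[26,15],[46,0],[48,12],[49,0]]
[[0,12],[2,0],[14,2],[15,15],[17,0],[20,20],[26,15],[46,0],[48,14],[49,0]]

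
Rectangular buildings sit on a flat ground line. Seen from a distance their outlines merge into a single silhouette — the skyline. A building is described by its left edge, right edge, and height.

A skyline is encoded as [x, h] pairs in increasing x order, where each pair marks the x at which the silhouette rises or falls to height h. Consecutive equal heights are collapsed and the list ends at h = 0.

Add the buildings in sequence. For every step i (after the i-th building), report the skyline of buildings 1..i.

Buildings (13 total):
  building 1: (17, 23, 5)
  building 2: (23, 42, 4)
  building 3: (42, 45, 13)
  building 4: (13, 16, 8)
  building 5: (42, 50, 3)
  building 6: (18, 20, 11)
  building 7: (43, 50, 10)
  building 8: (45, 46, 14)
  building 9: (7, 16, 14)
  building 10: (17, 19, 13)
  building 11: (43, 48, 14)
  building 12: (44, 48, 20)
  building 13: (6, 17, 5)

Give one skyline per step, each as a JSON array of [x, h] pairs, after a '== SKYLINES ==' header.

== SKYLINES ==
[[17,5],[23,0]]
[[17,5],[23,4],[42,0]]
[[17,5],[23,4],[42,13],[45,0]]
[[13,8],[16,0],[17,5],[23,4],[42,13],[45,0]]
[[13,8],[16,0],[17,5],[23,4],[42,13],[45,3],[50,0]]
[[13,8],[16,0],[17,5],[18,11],[20,5],[23,4],[42,13],[45,3],[50,0]]
[[13,8],[16,0],[17,5],[18,11],[20,5],[23,4],[42,13],[45,10],[50,0]]
[[13,8],[16,0],[17,5],[18,11],[20,5],[23,4],[42,13],[45,14],[46,10],[50,0]]
[[7,14],[16,0],[17,5],[18,11],[20,5],[23,4],[42,13],[45,14],[46,10],[50,0]]
[[7,14],[16,0],[17,13],[19,11],[20,5],[23,4],[42,13],[45,14],[46,10],[50,0]]
[[7,14],[16,0],[17,13],[19,11],[20,5],[23,4],[42,13],[43,14],[48,10],[50,0]]
[[7,14],[16,0],[17,13],[19,11],[20,5],[23,4],[42,13],[43,14],[44,20],[48,10],[50,0]]
[[6,5],[7,14],[16,5],[17,13],[19,11],[20,5],[23,4],[42,13],[43,14],[44,20],[48,10],[50,0]]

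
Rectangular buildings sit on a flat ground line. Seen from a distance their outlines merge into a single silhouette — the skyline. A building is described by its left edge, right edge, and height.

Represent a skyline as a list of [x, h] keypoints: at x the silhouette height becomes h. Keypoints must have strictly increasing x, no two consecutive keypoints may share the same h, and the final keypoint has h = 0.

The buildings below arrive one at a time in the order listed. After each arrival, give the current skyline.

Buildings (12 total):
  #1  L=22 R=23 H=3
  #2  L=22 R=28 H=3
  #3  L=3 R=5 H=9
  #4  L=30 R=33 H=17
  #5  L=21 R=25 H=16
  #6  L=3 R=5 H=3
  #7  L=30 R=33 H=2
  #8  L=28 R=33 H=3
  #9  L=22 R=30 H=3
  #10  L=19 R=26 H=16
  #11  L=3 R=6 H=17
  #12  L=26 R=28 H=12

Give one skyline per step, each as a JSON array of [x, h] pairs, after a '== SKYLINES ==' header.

== SKYLINES ==
[[22,3],[23,0]]
[[22,3],[28,0]]
[[3,9],[5,0],[22,3],[28,0]]
[[3,9],[5,0],[22,3],[28,0],[30,17],[33,0]]
[[3,9],[5,0],[21,16],[25,3],[28,0],[30,17],[33,0]]
[[3,9],[5,0],[21,16],[25,3],[28,0],[30,17],[33,0]]
[[3,9],[5,0],[21,16],[25,3],[28,0],[30,17],[33,0]]
[[3,9],[5,0],[21,16],[25,3],[30,17],[33,0]]
[[3,9],[5,0],[21,16],[25,3],[30,17],[33,0]]
[[3,9],[5,0],[19,16],[26,3],[30,17],[33,0]]
[[3,17],[6,0],[19,16],[26,3],[30,17],[33,0]]
[[3,17],[6,0],[19,16],[26,12],[28,3],[30,17],[33,0]]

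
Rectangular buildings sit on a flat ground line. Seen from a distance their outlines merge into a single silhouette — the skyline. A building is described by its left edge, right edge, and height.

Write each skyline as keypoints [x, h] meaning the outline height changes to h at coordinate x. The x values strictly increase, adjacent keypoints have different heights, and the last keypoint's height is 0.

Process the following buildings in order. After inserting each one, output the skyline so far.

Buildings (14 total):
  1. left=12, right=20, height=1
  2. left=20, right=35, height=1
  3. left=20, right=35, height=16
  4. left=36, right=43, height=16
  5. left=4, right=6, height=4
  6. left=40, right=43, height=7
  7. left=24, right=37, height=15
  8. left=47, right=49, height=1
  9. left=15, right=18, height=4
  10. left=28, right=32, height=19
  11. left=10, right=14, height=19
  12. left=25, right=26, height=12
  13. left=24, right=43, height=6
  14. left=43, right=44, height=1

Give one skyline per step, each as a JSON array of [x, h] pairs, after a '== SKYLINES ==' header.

== SKYLINES ==
[[12,1],[20,0]]
[[12,1],[35,0]]
[[12,1],[20,16],[35,0]]
[[12,1],[20,16],[35,0],[36,16],[43,0]]
[[4,4],[6,0],[12,1],[20,16],[35,0],[36,16],[43,0]]
[[4,4],[6,0],[12,1],[20,16],[35,0],[36,16],[43,0]]
[[4,4],[6,0],[12,1],[20,16],[35,15],[36,16],[43,0]]
[[4,4],[6,0],[12,1],[20,16],[35,15],[36,16],[43,0],[47,1],[49,0]]
[[4,4],[6,0],[12,1],[15,4],[18,1],[20,16],[35,15],[36,16],[43,0],[47,1],[49,0]]
[[4,4],[6,0],[12,1],[15,4],[18,1],[20,16],[28,19],[32,16],[35,15],[36,16],[43,0],[47,1],[49,0]]
[[4,4],[6,0],[10,19],[14,1],[15,4],[18,1],[20,16],[28,19],[32,16],[35,15],[36,16],[43,0],[47,1],[49,0]]
[[4,4],[6,0],[10,19],[14,1],[15,4],[18,1],[20,16],[28,19],[32,16],[35,15],[36,16],[43,0],[47,1],[49,0]]
[[4,4],[6,0],[10,19],[14,1],[15,4],[18,1],[20,16],[28,19],[32,16],[35,15],[36,16],[43,0],[47,1],[49,0]]
[[4,4],[6,0],[10,19],[14,1],[15,4],[18,1],[20,16],[28,19],[32,16],[35,15],[36,16],[43,1],[44,0],[47,1],[49,0]]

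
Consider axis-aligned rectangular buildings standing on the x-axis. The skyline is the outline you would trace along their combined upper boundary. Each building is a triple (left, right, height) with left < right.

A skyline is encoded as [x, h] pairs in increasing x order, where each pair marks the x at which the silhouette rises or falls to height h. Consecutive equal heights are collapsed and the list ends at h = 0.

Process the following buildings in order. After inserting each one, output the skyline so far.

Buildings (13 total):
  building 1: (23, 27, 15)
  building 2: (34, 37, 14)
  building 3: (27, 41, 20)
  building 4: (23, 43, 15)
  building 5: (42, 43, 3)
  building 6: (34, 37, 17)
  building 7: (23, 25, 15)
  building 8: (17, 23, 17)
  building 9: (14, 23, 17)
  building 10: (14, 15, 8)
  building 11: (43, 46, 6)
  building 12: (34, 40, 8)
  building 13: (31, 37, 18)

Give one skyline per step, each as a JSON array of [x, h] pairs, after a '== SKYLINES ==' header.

== SKYLINES ==
[[23,15],[27,0]]
[[23,15],[27,0],[34,14],[37,0]]
[[23,15],[27,20],[41,0]]
[[23,15],[27,20],[41,15],[43,0]]
[[23,15],[27,20],[41,15],[43,0]]
[[23,15],[27,20],[41,15],[43,0]]
[[23,15],[27,20],[41,15],[43,0]]
[[17,17],[23,15],[27,20],[41,15],[43,0]]
[[14,17],[23,15],[27,20],[41,15],[43,0]]
[[14,17],[23,15],[27,20],[41,15],[43,0]]
[[14,17],[23,15],[27,20],[41,15],[43,6],[46,0]]
[[14,17],[23,15],[27,20],[41,15],[43,6],[46,0]]
[[14,17],[23,15],[27,20],[41,15],[43,6],[46,0]]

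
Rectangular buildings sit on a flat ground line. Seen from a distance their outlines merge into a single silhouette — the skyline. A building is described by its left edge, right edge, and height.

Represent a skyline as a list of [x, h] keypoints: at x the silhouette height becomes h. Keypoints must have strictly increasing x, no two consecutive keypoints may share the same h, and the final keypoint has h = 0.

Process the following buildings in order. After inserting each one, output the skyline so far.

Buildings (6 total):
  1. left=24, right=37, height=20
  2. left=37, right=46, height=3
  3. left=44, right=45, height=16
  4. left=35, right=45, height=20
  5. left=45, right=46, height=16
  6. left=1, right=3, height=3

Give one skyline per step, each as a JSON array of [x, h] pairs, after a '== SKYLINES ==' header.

== SKYLINES ==
[[24,20],[37,0]]
[[24,20],[37,3],[46,0]]
[[24,20],[37,3],[44,16],[45,3],[46,0]]
[[24,20],[45,3],[46,0]]
[[24,20],[45,16],[46,0]]
[[1,3],[3,0],[24,20],[45,16],[46,0]]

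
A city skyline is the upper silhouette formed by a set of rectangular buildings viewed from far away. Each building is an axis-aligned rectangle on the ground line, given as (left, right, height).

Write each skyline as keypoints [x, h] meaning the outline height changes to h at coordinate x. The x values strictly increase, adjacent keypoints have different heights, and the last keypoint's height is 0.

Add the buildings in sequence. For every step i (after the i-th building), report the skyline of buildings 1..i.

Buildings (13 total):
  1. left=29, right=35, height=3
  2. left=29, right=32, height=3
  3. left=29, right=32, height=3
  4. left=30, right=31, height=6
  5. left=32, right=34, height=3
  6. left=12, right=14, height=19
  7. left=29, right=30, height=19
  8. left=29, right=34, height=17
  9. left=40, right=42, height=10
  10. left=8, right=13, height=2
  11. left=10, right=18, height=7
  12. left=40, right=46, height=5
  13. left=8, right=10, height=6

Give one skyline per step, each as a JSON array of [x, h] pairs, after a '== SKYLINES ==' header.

== SKYLINES ==
[[29,3],[35,0]]
[[29,3],[35,0]]
[[29,3],[35,0]]
[[29,3],[30,6],[31,3],[35,0]]
[[29,3],[30,6],[31,3],[35,0]]
[[12,19],[14,0],[29,3],[30,6],[31,3],[35,0]]
[[12,19],[14,0],[29,19],[30,6],[31,3],[35,0]]
[[12,19],[14,0],[29,19],[30,17],[34,3],[35,0]]
[[12,19],[14,0],[29,19],[30,17],[34,3],[35,0],[40,10],[42,0]]
[[8,2],[12,19],[14,0],[29,19],[30,17],[34,3],[35,0],[40,10],[42,0]]
[[8,2],[10,7],[12,19],[14,7],[18,0],[29,19],[30,17],[34,3],[35,0],[40,10],[42,0]]
[[8,2],[10,7],[12,19],[14,7],[18,0],[29,19],[30,17],[34,3],[35,0],[40,10],[42,5],[46,0]]
[[8,6],[10,7],[12,19],[14,7],[18,0],[29,19],[30,17],[34,3],[35,0],[40,10],[42,5],[46,0]]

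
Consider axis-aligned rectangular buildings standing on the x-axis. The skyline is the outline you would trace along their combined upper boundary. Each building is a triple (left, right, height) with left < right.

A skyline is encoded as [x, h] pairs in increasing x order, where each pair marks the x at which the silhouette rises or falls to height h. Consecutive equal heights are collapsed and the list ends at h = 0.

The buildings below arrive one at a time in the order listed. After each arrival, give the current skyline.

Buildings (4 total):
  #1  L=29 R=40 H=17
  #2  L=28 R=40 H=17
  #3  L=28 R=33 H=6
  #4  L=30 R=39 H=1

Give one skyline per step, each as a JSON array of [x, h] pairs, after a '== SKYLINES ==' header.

== SKYLINES ==
[[29,17],[40,0]]
[[28,17],[40,0]]
[[28,17],[40,0]]
[[28,17],[40,0]]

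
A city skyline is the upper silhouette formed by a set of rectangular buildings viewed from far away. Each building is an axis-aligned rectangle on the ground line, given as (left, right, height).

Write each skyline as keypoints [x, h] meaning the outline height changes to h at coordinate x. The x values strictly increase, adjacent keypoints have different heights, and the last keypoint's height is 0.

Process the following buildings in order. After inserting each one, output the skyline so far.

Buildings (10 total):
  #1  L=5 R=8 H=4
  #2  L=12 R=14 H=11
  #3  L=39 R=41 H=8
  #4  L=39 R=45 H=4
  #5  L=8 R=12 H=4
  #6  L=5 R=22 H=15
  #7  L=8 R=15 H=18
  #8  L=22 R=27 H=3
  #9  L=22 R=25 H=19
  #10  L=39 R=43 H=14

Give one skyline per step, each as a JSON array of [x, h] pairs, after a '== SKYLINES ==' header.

== SKYLINES ==
[[5,4],[8,0]]
[[5,4],[8,0],[12,11],[14,0]]
[[5,4],[8,0],[12,11],[14,0],[39,8],[41,0]]
[[5,4],[8,0],[12,11],[14,0],[39,8],[41,4],[45,0]]
[[5,4],[12,11],[14,0],[39,8],[41,4],[45,0]]
[[5,15],[22,0],[39,8],[41,4],[45,0]]
[[5,15],[8,18],[15,15],[22,0],[39,8],[41,4],[45,0]]
[[5,15],[8,18],[15,15],[22,3],[27,0],[39,8],[41,4],[45,0]]
[[5,15],[8,18],[15,15],[22,19],[25,3],[27,0],[39,8],[41,4],[45,0]]
[[5,15],[8,18],[15,15],[22,19],[25,3],[27,0],[39,14],[43,4],[45,0]]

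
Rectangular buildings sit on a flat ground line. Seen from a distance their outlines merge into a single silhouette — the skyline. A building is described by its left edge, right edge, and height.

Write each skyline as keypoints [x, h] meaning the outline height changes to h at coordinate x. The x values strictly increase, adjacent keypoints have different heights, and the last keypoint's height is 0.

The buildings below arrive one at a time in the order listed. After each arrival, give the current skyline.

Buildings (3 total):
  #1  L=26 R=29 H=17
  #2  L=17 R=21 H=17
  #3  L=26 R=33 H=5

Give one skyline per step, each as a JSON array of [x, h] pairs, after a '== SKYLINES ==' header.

== SKYLINES ==
[[26,17],[29,0]]
[[17,17],[21,0],[26,17],[29,0]]
[[17,17],[21,0],[26,17],[29,5],[33,0]]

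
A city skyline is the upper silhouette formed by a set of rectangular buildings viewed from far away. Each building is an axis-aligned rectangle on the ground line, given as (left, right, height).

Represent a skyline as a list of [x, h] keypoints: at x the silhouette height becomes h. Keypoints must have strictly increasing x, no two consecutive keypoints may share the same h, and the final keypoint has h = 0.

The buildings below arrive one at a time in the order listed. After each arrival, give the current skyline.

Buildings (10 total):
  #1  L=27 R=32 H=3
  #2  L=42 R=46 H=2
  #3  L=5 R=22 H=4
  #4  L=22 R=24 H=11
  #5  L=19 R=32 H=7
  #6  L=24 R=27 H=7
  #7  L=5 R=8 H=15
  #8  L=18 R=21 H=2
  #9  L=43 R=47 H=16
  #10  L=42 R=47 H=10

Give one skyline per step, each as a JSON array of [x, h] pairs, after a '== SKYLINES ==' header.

== SKYLINES ==
[[27,3],[32,0]]
[[27,3],[32,0],[42,2],[46,0]]
[[5,4],[22,0],[27,3],[32,0],[42,2],[46,0]]
[[5,4],[22,11],[24,0],[27,3],[32,0],[42,2],[46,0]]
[[5,4],[19,7],[22,11],[24,7],[32,0],[42,2],[46,0]]
[[5,4],[19,7],[22,11],[24,7],[32,0],[42,2],[46,0]]
[[5,15],[8,4],[19,7],[22,11],[24,7],[32,0],[42,2],[46,0]]
[[5,15],[8,4],[19,7],[22,11],[24,7],[32,0],[42,2],[46,0]]
[[5,15],[8,4],[19,7],[22,11],[24,7],[32,0],[42,2],[43,16],[47,0]]
[[5,15],[8,4],[19,7],[22,11],[24,7],[32,0],[42,10],[43,16],[47,0]]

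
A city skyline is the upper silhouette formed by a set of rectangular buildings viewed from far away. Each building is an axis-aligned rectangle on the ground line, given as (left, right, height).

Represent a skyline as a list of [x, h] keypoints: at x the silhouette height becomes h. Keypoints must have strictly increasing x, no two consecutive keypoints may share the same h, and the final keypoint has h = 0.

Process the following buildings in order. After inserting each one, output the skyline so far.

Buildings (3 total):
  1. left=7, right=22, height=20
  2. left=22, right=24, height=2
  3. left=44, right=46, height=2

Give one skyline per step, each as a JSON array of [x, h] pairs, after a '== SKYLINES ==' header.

== SKYLINES ==
[[7,20],[22,0]]
[[7,20],[22,2],[24,0]]
[[7,20],[22,2],[24,0],[44,2],[46,0]]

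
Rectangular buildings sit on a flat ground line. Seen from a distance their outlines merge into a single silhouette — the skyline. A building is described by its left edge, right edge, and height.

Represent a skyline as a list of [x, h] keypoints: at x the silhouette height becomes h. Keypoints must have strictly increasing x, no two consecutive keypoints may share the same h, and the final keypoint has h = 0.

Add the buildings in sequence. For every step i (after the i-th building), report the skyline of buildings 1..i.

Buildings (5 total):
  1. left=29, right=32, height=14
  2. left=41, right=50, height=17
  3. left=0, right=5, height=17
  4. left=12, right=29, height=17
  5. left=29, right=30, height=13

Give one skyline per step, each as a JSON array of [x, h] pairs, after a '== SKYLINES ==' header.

== SKYLINES ==
[[29,14],[32,0]]
[[29,14],[32,0],[41,17],[50,0]]
[[0,17],[5,0],[29,14],[32,0],[41,17],[50,0]]
[[0,17],[5,0],[12,17],[29,14],[32,0],[41,17],[50,0]]
[[0,17],[5,0],[12,17],[29,14],[32,0],[41,17],[50,0]]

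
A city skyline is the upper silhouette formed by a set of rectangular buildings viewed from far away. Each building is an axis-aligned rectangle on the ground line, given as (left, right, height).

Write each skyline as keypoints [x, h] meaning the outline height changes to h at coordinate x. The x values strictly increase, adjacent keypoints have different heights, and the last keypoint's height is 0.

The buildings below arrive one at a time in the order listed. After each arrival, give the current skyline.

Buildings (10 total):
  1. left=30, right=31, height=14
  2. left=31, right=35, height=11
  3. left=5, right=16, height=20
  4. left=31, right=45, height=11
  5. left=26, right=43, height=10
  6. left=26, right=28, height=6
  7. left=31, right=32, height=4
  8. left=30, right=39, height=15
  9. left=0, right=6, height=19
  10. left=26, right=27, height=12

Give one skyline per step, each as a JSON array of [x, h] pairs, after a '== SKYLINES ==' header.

== SKYLINES ==
[[30,14],[31,0]]
[[30,14],[31,11],[35,0]]
[[5,20],[16,0],[30,14],[31,11],[35,0]]
[[5,20],[16,0],[30,14],[31,11],[45,0]]
[[5,20],[16,0],[26,10],[30,14],[31,11],[45,0]]
[[5,20],[16,0],[26,10],[30,14],[31,11],[45,0]]
[[5,20],[16,0],[26,10],[30,14],[31,11],[45,0]]
[[5,20],[16,0],[26,10],[30,15],[39,11],[45,0]]
[[0,19],[5,20],[16,0],[26,10],[30,15],[39,11],[45,0]]
[[0,19],[5,20],[16,0],[26,12],[27,10],[30,15],[39,11],[45,0]]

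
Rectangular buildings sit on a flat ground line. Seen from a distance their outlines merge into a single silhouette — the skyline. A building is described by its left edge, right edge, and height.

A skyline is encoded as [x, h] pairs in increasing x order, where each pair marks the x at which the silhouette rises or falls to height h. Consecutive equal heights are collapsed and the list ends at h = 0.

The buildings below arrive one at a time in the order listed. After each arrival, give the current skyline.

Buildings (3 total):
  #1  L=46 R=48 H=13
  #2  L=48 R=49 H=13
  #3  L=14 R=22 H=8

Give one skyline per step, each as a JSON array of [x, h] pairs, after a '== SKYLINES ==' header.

== SKYLINES ==
[[46,13],[48,0]]
[[46,13],[49,0]]
[[14,8],[22,0],[46,13],[49,0]]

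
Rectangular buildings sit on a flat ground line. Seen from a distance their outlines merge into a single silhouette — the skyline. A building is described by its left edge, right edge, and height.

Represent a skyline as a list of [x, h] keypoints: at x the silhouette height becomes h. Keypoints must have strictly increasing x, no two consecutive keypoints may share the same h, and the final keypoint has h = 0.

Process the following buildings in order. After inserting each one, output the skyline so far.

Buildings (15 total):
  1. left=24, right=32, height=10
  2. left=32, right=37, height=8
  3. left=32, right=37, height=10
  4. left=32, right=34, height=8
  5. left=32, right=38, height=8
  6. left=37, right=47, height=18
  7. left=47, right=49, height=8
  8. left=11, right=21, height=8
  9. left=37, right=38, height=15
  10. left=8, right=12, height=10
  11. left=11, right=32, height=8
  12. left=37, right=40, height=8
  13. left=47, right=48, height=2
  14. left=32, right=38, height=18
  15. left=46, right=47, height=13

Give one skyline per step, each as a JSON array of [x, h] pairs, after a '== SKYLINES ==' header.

== SKYLINES ==
[[24,10],[32,0]]
[[24,10],[32,8],[37,0]]
[[24,10],[37,0]]
[[24,10],[37,0]]
[[24,10],[37,8],[38,0]]
[[24,10],[37,18],[47,0]]
[[24,10],[37,18],[47,8],[49,0]]
[[11,8],[21,0],[24,10],[37,18],[47,8],[49,0]]
[[11,8],[21,0],[24,10],[37,18],[47,8],[49,0]]
[[8,10],[12,8],[21,0],[24,10],[37,18],[47,8],[49,0]]
[[8,10],[12,8],[24,10],[37,18],[47,8],[49,0]]
[[8,10],[12,8],[24,10],[37,18],[47,8],[49,0]]
[[8,10],[12,8],[24,10],[37,18],[47,8],[49,0]]
[[8,10],[12,8],[24,10],[32,18],[47,8],[49,0]]
[[8,10],[12,8],[24,10],[32,18],[47,8],[49,0]]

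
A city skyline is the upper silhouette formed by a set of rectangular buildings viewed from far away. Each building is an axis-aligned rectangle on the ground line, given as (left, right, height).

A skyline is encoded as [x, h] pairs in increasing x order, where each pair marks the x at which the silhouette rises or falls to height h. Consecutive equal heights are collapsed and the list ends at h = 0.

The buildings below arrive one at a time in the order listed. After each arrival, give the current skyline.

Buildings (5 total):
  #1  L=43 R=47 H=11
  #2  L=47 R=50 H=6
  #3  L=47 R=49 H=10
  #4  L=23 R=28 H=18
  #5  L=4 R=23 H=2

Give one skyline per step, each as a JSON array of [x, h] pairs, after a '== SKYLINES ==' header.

== SKYLINES ==
[[43,11],[47,0]]
[[43,11],[47,6],[50,0]]
[[43,11],[47,10],[49,6],[50,0]]
[[23,18],[28,0],[43,11],[47,10],[49,6],[50,0]]
[[4,2],[23,18],[28,0],[43,11],[47,10],[49,6],[50,0]]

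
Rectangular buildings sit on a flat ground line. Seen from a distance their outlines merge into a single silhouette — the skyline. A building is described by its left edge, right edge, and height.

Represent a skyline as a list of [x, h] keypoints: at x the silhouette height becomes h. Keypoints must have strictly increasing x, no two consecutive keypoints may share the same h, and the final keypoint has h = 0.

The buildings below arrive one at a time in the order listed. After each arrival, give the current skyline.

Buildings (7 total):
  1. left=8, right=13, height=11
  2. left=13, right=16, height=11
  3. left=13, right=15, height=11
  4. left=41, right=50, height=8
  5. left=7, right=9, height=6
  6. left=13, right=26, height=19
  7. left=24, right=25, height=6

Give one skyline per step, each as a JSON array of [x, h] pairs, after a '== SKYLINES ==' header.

== SKYLINES ==
[[8,11],[13,0]]
[[8,11],[16,0]]
[[8,11],[16,0]]
[[8,11],[16,0],[41,8],[50,0]]
[[7,6],[8,11],[16,0],[41,8],[50,0]]
[[7,6],[8,11],[13,19],[26,0],[41,8],[50,0]]
[[7,6],[8,11],[13,19],[26,0],[41,8],[50,0]]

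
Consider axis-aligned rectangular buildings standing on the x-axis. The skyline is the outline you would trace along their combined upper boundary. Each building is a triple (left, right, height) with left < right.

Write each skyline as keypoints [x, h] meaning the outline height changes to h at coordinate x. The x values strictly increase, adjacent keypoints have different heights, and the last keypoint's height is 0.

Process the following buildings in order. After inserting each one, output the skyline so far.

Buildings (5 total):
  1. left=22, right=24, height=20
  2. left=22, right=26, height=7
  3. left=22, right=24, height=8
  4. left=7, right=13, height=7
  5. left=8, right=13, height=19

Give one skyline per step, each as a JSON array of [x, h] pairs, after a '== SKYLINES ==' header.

== SKYLINES ==
[[22,20],[24,0]]
[[22,20],[24,7],[26,0]]
[[22,20],[24,7],[26,0]]
[[7,7],[13,0],[22,20],[24,7],[26,0]]
[[7,7],[8,19],[13,0],[22,20],[24,7],[26,0]]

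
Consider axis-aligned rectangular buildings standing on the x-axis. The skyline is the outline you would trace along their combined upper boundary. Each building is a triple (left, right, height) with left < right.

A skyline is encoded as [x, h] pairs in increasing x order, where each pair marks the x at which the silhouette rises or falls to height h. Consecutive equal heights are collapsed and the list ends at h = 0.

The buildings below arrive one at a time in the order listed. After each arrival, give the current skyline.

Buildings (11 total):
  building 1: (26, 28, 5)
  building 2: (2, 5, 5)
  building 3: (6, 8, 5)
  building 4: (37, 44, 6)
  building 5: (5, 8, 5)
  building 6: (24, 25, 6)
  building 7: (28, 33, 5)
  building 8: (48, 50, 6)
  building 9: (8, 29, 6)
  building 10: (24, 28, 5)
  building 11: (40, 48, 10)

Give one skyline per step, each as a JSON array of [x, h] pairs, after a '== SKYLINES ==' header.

== SKYLINES ==
[[26,5],[28,0]]
[[2,5],[5,0],[26,5],[28,0]]
[[2,5],[5,0],[6,5],[8,0],[26,5],[28,0]]
[[2,5],[5,0],[6,5],[8,0],[26,5],[28,0],[37,6],[44,0]]
[[2,5],[8,0],[26,5],[28,0],[37,6],[44,0]]
[[2,5],[8,0],[24,6],[25,0],[26,5],[28,0],[37,6],[44,0]]
[[2,5],[8,0],[24,6],[25,0],[26,5],[33,0],[37,6],[44,0]]
[[2,5],[8,0],[24,6],[25,0],[26,5],[33,0],[37,6],[44,0],[48,6],[50,0]]
[[2,5],[8,6],[29,5],[33,0],[37,6],[44,0],[48,6],[50,0]]
[[2,5],[8,6],[29,5],[33,0],[37,6],[44,0],[48,6],[50,0]]
[[2,5],[8,6],[29,5],[33,0],[37,6],[40,10],[48,6],[50,0]]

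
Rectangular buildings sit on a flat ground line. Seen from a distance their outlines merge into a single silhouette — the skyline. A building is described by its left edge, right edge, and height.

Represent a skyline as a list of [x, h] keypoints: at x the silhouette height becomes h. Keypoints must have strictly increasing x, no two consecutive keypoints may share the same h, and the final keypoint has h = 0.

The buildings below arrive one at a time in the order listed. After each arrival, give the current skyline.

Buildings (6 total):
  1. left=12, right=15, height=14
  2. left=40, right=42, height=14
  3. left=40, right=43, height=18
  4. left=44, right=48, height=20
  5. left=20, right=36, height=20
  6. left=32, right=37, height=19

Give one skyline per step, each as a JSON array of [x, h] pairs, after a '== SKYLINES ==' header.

== SKYLINES ==
[[12,14],[15,0]]
[[12,14],[15,0],[40,14],[42,0]]
[[12,14],[15,0],[40,18],[43,0]]
[[12,14],[15,0],[40,18],[43,0],[44,20],[48,0]]
[[12,14],[15,0],[20,20],[36,0],[40,18],[43,0],[44,20],[48,0]]
[[12,14],[15,0],[20,20],[36,19],[37,0],[40,18],[43,0],[44,20],[48,0]]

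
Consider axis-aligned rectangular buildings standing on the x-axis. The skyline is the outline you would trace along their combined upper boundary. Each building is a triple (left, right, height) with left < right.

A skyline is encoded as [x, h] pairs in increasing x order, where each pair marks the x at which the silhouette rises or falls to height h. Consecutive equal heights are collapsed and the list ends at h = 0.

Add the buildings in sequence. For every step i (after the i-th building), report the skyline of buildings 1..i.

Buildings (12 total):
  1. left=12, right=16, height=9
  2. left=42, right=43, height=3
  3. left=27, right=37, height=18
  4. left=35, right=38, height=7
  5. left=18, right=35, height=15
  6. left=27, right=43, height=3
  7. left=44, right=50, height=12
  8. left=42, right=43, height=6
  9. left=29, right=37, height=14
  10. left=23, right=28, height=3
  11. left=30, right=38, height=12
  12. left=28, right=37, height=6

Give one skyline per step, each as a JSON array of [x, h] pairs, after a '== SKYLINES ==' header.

== SKYLINES ==
[[12,9],[16,0]]
[[12,9],[16,0],[42,3],[43,0]]
[[12,9],[16,0],[27,18],[37,0],[42,3],[43,0]]
[[12,9],[16,0],[27,18],[37,7],[38,0],[42,3],[43,0]]
[[12,9],[16,0],[18,15],[27,18],[37,7],[38,0],[42,3],[43,0]]
[[12,9],[16,0],[18,15],[27,18],[37,7],[38,3],[43,0]]
[[12,9],[16,0],[18,15],[27,18],[37,7],[38,3],[43,0],[44,12],[50,0]]
[[12,9],[16,0],[18,15],[27,18],[37,7],[38,3],[42,6],[43,0],[44,12],[50,0]]
[[12,9],[16,0],[18,15],[27,18],[37,7],[38,3],[42,6],[43,0],[44,12],[50,0]]
[[12,9],[16,0],[18,15],[27,18],[37,7],[38,3],[42,6],[43,0],[44,12],[50,0]]
[[12,9],[16,0],[18,15],[27,18],[37,12],[38,3],[42,6],[43,0],[44,12],[50,0]]
[[12,9],[16,0],[18,15],[27,18],[37,12],[38,3],[42,6],[43,0],[44,12],[50,0]]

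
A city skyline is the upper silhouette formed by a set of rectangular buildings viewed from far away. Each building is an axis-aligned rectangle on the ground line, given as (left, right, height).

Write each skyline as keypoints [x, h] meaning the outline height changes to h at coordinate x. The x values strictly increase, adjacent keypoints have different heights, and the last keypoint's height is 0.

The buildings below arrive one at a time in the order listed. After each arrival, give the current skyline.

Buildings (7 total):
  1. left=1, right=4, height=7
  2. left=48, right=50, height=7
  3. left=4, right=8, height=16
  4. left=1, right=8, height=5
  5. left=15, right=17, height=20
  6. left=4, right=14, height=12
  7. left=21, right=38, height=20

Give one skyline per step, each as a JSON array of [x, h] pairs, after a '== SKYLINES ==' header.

== SKYLINES ==
[[1,7],[4,0]]
[[1,7],[4,0],[48,7],[50,0]]
[[1,7],[4,16],[8,0],[48,7],[50,0]]
[[1,7],[4,16],[8,0],[48,7],[50,0]]
[[1,7],[4,16],[8,0],[15,20],[17,0],[48,7],[50,0]]
[[1,7],[4,16],[8,12],[14,0],[15,20],[17,0],[48,7],[50,0]]
[[1,7],[4,16],[8,12],[14,0],[15,20],[17,0],[21,20],[38,0],[48,7],[50,0]]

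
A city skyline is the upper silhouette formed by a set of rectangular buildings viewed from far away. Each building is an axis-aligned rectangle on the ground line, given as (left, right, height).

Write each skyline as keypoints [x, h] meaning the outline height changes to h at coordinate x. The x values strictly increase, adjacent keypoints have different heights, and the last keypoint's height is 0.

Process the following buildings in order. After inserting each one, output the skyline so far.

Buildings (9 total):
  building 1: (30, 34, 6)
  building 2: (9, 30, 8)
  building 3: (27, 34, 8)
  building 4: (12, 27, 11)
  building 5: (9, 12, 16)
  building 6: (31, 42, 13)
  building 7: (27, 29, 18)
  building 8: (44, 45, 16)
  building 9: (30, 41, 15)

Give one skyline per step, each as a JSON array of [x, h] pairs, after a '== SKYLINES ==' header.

== SKYLINES ==
[[30,6],[34,0]]
[[9,8],[30,6],[34,0]]
[[9,8],[34,0]]
[[9,8],[12,11],[27,8],[34,0]]
[[9,16],[12,11],[27,8],[34,0]]
[[9,16],[12,11],[27,8],[31,13],[42,0]]
[[9,16],[12,11],[27,18],[29,8],[31,13],[42,0]]
[[9,16],[12,11],[27,18],[29,8],[31,13],[42,0],[44,16],[45,0]]
[[9,16],[12,11],[27,18],[29,8],[30,15],[41,13],[42,0],[44,16],[45,0]]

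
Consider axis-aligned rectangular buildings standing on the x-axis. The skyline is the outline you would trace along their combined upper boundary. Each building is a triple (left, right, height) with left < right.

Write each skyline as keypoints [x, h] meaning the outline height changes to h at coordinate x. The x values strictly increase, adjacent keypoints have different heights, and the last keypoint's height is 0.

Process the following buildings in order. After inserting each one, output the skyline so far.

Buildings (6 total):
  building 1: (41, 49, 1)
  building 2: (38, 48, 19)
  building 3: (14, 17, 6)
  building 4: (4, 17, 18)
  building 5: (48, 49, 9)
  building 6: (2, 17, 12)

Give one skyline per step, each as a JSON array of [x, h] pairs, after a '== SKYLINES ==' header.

== SKYLINES ==
[[41,1],[49,0]]
[[38,19],[48,1],[49,0]]
[[14,6],[17,0],[38,19],[48,1],[49,0]]
[[4,18],[17,0],[38,19],[48,1],[49,0]]
[[4,18],[17,0],[38,19],[48,9],[49,0]]
[[2,12],[4,18],[17,0],[38,19],[48,9],[49,0]]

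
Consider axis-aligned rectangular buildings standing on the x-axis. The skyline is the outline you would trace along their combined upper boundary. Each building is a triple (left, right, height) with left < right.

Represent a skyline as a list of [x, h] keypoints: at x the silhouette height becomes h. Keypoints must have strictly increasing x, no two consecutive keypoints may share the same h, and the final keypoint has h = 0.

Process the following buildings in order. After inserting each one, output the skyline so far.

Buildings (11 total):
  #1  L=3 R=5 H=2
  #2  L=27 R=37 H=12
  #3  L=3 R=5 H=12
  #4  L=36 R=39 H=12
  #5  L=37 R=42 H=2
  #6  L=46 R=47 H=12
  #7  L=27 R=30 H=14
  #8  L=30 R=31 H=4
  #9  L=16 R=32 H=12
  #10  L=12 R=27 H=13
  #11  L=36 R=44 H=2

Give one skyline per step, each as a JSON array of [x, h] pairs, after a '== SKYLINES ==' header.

== SKYLINES ==
[[3,2],[5,0]]
[[3,2],[5,0],[27,12],[37,0]]
[[3,12],[5,0],[27,12],[37,0]]
[[3,12],[5,0],[27,12],[39,0]]
[[3,12],[5,0],[27,12],[39,2],[42,0]]
[[3,12],[5,0],[27,12],[39,2],[42,0],[46,12],[47,0]]
[[3,12],[5,0],[27,14],[30,12],[39,2],[42,0],[46,12],[47,0]]
[[3,12],[5,0],[27,14],[30,12],[39,2],[42,0],[46,12],[47,0]]
[[3,12],[5,0],[16,12],[27,14],[30,12],[39,2],[42,0],[46,12],[47,0]]
[[3,12],[5,0],[12,13],[27,14],[30,12],[39,2],[42,0],[46,12],[47,0]]
[[3,12],[5,0],[12,13],[27,14],[30,12],[39,2],[44,0],[46,12],[47,0]]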